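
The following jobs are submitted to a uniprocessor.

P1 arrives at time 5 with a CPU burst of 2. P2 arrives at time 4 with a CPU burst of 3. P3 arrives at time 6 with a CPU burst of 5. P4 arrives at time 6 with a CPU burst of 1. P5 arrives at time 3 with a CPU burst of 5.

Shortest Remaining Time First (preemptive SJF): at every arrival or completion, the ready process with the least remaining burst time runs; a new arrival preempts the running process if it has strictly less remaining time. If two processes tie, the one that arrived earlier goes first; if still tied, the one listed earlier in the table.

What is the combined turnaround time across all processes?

34

Gantt: | idle 0-3 | P5 3-4 | P2 4-7 | P4 7-8 | P1 8-10 | P5 10-14 | P3 14-19 |
Completion: P1=10  P2=7  P3=19  P4=8  P5=14
Turnaround (C−A): P1=5  P2=3  P3=13  P4=2  P5=11
Turnaround = completion − arrival: P1=5, P2=3, P3=13, P4=2, P5=11
Total turnaround = 5 + 3 + 13 + 2 + 11 = 34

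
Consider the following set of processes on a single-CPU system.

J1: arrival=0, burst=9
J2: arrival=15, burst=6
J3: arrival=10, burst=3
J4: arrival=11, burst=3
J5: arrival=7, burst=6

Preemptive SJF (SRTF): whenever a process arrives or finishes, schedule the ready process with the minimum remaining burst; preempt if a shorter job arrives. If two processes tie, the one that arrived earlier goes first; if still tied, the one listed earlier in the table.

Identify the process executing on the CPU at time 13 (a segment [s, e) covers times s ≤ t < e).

Timeline: | J1 0-9 | J5 9-10 | J3 10-13 | J4 13-16 | J5 16-21 | J2 21-27 |
Completion: J1=9  J2=27  J3=13  J4=16  J5=21
Turnaround (C−A): J1=9  J2=12  J3=3  J4=5  J5=14

J4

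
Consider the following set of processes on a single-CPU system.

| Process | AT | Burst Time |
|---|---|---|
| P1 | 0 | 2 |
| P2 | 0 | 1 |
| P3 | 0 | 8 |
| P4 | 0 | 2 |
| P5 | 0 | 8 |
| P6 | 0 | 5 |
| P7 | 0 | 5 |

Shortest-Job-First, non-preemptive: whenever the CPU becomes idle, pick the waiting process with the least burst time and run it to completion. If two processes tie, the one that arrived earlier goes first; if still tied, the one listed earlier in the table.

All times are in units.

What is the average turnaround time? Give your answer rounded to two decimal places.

Schedule: | P2 0-1 | P1 1-3 | P4 3-5 | P6 5-10 | P7 10-15 | P3 15-23 | P5 23-31 |
Completion: P1=3  P2=1  P3=23  P4=5  P5=31  P6=10  P7=15
Turnaround times: P1=3, P2=1, P3=23, P4=5, P5=31, P6=10, P7=15
Average turnaround = (3+1+23+5+31+10+15) / 7 = 88/7 = 12.57

12.57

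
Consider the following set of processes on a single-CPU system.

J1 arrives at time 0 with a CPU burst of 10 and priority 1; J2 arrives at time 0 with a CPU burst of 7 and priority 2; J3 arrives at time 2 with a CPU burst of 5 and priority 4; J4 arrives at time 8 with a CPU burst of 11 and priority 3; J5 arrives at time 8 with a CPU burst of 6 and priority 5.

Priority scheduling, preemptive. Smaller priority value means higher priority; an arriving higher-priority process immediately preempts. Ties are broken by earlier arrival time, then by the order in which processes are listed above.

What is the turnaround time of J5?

31

Timeline: | J1 0-10 | J2 10-17 | J4 17-28 | J3 28-33 | J5 33-39 |
Completion: J1=10  J2=17  J3=33  J4=28  J5=39
Turnaround (C−A): J1=10  J2=17  J3=31  J4=20  J5=31
Turnaround(J5) = completion − arrival = 39 − 8 = 31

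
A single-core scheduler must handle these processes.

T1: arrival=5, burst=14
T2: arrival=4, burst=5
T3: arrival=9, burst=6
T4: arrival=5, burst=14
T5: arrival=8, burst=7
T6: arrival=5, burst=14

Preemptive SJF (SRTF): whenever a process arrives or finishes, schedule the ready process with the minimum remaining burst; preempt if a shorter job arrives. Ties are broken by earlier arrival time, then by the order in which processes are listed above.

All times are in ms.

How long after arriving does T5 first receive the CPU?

7

Timeline: | idle 0-4 | T2 4-9 | T3 9-15 | T5 15-22 | T1 22-36 | T4 36-50 | T6 50-64 |
Completion: T1=36  T2=9  T3=15  T4=50  T5=22  T6=64
Turnaround (C−A): T1=31  T2=5  T3=6  T4=45  T5=14  T6=59
Response(T5) = first start − arrival = 15 − 8 = 7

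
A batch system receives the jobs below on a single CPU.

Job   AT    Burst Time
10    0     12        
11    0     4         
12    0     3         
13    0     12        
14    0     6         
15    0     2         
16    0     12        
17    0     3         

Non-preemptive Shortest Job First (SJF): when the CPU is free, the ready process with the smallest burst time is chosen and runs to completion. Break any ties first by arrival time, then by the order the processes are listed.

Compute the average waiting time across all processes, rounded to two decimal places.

14.63

Schedule: | 15 0-2 | 12 2-5 | 17 5-8 | 11 8-12 | 14 12-18 | 10 18-30 | 13 30-42 | 16 42-54 |
Completion: 10=30  11=12  12=5  13=42  14=18  15=2  16=54  17=8
Turnaround (C−A): 10=30  11=12  12=5  13=42  14=18  15=2  16=54  17=8
Waiting times: 10=18, 11=8, 12=2, 13=30, 14=12, 15=0, 16=42, 17=5
Average waiting = (18+8+2+30+12+0+42+5) / 8 = 117/8 = 14.63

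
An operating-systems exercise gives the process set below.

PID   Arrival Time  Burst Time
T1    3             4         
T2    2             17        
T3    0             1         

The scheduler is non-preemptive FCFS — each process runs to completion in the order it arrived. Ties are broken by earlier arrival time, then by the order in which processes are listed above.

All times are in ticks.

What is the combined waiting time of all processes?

16

Gantt: | T3 0-1 | idle 1-2 | T2 2-19 | T1 19-23 |
Completion: T1=23  T2=19  T3=1
Turnaround (C−A): T1=20  T2=17  T3=1
Waiting = turnaround − burst: T1=16, T2=0, T3=0
Total waiting = 16 + 0 + 0 = 16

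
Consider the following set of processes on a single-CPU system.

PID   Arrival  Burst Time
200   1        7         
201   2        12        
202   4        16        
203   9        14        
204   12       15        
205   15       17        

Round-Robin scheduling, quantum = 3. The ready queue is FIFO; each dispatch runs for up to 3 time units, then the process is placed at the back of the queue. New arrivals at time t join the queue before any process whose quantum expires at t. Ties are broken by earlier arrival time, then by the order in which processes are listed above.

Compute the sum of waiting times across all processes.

Gantt: | idle 0-1 | 200 1-4 | 201 4-7 | 202 7-10 | 200 10-13 | 201 13-16 | 203 16-19 | 202 19-22 | 204 22-25 | 200 25-26 | 205 26-29 | 201 29-32 | 203 32-35 | 202 35-38 | 204 38-41 | 205 41-44 | 201 44-47 | 203 47-50 | 202 50-53 | 204 53-56 | 205 56-59 | 203 59-62 | 202 62-65 | 204 65-68 | 205 68-71 | 203 71-73 | 202 73-74 | 204 74-77 | 205 77-82 |
Completion: 200=26  201=47  202=74  203=73  204=77  205=82
Waiting = turnaround − burst: 200=18, 201=33, 202=54, 203=50, 204=50, 205=50
Total waiting = 18 + 33 + 54 + 50 + 50 + 50 = 255

255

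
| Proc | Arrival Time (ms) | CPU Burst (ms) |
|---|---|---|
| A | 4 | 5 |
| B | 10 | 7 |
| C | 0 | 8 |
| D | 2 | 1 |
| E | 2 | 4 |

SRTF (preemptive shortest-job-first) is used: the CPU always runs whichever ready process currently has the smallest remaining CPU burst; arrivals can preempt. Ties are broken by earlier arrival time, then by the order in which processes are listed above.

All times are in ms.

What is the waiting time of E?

Timeline: | C 0-2 | D 2-3 | E 3-7 | A 7-12 | C 12-18 | B 18-25 |
Completion: A=12  B=25  C=18  D=3  E=7
Turnaround (C−A): A=8  B=15  C=18  D=1  E=5
Waiting(E) = turnaround − burst = 5 − 4 = 1

1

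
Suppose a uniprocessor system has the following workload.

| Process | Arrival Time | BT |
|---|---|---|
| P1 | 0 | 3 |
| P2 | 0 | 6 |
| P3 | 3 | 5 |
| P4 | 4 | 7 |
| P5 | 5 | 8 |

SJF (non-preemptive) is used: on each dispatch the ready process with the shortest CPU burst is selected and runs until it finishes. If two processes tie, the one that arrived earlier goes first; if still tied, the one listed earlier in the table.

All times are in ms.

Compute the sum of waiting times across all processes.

34

Schedule: | P1 0-3 | P3 3-8 | P2 8-14 | P4 14-21 | P5 21-29 |
Completion: P1=3  P2=14  P3=8  P4=21  P5=29
Turnaround (C−A): P1=3  P2=14  P3=5  P4=17  P5=24
Waiting = turnaround − burst: P1=0, P2=8, P3=0, P4=10, P5=16
Total waiting = 0 + 8 + 0 + 10 + 16 = 34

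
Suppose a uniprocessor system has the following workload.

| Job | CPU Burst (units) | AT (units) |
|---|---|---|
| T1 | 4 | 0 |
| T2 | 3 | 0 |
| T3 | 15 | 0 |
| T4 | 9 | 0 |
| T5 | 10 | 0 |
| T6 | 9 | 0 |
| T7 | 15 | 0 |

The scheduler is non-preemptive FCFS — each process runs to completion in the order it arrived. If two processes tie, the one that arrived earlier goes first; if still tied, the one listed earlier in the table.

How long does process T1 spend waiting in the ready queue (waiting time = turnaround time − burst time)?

Schedule: | T1 0-4 | T2 4-7 | T3 7-22 | T4 22-31 | T5 31-41 | T6 41-50 | T7 50-65 |
Completion: T1=4  T2=7  T3=22  T4=31  T5=41  T6=50  T7=65
Waiting(T1) = turnaround − burst = 4 − 4 = 0

0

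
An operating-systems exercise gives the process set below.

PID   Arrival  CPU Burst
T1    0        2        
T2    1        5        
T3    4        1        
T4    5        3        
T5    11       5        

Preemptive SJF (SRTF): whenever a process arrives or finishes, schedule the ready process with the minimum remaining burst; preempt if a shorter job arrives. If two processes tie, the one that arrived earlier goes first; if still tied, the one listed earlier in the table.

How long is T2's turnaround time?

7

Schedule: | T1 0-2 | T2 2-4 | T3 4-5 | T2 5-8 | T4 8-11 | T5 11-16 |
Completion: T1=2  T2=8  T3=5  T4=11  T5=16
Turnaround(T2) = completion − arrival = 8 − 1 = 7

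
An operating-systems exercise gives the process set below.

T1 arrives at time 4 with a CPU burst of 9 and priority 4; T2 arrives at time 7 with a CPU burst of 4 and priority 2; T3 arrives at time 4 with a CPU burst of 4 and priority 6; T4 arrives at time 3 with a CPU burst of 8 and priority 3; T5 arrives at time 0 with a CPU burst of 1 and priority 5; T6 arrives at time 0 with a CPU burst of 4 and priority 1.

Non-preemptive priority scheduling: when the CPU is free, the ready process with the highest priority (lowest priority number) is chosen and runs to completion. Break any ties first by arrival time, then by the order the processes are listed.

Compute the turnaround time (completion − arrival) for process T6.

4

Timeline: | T6 0-4 | T4 4-12 | T2 12-16 | T1 16-25 | T5 25-26 | T3 26-30 |
Completion: T1=25  T2=16  T3=30  T4=12  T5=26  T6=4
Turnaround (C−A): T1=21  T2=9  T3=26  T4=9  T5=26  T6=4
Turnaround(T6) = completion − arrival = 4 − 0 = 4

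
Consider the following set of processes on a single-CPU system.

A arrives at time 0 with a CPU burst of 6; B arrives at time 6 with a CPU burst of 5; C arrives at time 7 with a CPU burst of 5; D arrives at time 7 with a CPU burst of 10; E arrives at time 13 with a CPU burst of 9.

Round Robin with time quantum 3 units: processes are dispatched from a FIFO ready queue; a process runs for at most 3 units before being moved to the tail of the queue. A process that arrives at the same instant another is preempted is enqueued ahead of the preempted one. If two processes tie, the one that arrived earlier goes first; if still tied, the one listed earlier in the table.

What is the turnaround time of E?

Gantt: | A 0-6 | B 6-9 | C 9-12 | D 12-15 | B 15-17 | C 17-19 | E 19-22 | D 22-25 | E 25-28 | D 28-31 | E 31-34 | D 34-35 |
Completion: A=6  B=17  C=19  D=35  E=34
Turnaround (C−A): A=6  B=11  C=12  D=28  E=21
Turnaround(E) = completion − arrival = 34 − 13 = 21

21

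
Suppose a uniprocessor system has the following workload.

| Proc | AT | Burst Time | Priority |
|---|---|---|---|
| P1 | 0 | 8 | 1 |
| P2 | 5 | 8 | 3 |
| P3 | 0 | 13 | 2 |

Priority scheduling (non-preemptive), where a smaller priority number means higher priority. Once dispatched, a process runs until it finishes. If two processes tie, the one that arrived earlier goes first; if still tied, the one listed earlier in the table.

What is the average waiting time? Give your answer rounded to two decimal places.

Gantt: | P1 0-8 | P3 8-21 | P2 21-29 |
Completion: P1=8  P2=29  P3=21
Turnaround (C−A): P1=8  P2=24  P3=21
Waiting times: P1=0, P2=16, P3=8
Average waiting = (0+16+8) / 3 = 24/3 = 8.00

8.00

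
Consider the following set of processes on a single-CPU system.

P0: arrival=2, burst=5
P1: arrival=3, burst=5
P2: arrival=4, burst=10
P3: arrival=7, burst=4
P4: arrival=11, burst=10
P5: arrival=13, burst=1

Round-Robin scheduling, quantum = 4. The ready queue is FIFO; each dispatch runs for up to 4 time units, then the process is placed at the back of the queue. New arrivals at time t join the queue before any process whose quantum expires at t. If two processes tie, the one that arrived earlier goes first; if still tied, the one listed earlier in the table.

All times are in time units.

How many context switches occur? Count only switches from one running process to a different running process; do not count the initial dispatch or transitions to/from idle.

Schedule: | idle 0-2 | P0 2-6 | P1 6-10 | P2 10-14 | P0 14-15 | P3 15-19 | P1 19-20 | P4 20-24 | P5 24-25 | P2 25-29 | P4 29-33 | P2 33-35 | P4 35-37 |
Completion: P0=15  P1=20  P2=35  P3=19  P4=37  P5=25

11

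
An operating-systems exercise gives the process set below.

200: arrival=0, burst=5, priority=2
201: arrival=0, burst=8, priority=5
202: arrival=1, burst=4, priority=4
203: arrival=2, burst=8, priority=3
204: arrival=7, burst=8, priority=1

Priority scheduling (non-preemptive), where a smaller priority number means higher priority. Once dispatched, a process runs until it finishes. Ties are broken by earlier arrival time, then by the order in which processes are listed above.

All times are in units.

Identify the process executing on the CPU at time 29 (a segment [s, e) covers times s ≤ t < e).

201

Gantt: | 200 0-5 | 203 5-13 | 204 13-21 | 202 21-25 | 201 25-33 |
Completion: 200=5  201=33  202=25  203=13  204=21
Turnaround (C−A): 200=5  201=33  202=24  203=11  204=14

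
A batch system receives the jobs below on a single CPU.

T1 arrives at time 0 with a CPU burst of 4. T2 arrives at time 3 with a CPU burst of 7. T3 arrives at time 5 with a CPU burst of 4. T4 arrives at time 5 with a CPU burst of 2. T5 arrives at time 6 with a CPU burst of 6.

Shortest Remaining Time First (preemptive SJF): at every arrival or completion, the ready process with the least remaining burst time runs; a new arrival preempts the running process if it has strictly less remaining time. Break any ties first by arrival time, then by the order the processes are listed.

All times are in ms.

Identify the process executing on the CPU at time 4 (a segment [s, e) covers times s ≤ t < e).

T2

Gantt: | T1 0-4 | T2 4-5 | T4 5-7 | T3 7-11 | T2 11-17 | T5 17-23 |
Completion: T1=4  T2=17  T3=11  T4=7  T5=23
Turnaround (C−A): T1=4  T2=14  T3=6  T4=2  T5=17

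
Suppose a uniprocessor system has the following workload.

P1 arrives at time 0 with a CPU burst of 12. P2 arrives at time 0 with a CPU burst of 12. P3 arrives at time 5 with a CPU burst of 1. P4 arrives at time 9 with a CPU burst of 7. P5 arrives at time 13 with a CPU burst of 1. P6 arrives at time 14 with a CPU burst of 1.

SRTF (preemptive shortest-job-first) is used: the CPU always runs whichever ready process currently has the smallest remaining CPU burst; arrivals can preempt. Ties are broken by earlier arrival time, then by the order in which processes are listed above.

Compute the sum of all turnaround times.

63

Schedule: | P1 0-5 | P3 5-6 | P1 6-13 | P5 13-14 | P6 14-15 | P4 15-22 | P2 22-34 |
Completion: P1=13  P2=34  P3=6  P4=22  P5=14  P6=15
Turnaround = completion − arrival: P1=13, P2=34, P3=1, P4=13, P5=1, P6=1
Total turnaround = 13 + 34 + 1 + 13 + 1 + 1 = 63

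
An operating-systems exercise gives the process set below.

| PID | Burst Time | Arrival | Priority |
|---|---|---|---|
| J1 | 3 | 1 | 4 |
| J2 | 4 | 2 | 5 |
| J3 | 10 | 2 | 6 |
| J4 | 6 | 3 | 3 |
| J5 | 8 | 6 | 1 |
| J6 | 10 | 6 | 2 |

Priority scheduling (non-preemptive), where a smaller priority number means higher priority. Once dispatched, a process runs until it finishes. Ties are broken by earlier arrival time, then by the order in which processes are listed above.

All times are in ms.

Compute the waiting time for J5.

Gantt: | idle 0-1 | J1 1-4 | J4 4-10 | J5 10-18 | J6 18-28 | J2 28-32 | J3 32-42 |
Completion: J1=4  J2=32  J3=42  J4=10  J5=18  J6=28
Turnaround (C−A): J1=3  J2=30  J3=40  J4=7  J5=12  J6=22
Waiting(J5) = turnaround − burst = 12 − 8 = 4

4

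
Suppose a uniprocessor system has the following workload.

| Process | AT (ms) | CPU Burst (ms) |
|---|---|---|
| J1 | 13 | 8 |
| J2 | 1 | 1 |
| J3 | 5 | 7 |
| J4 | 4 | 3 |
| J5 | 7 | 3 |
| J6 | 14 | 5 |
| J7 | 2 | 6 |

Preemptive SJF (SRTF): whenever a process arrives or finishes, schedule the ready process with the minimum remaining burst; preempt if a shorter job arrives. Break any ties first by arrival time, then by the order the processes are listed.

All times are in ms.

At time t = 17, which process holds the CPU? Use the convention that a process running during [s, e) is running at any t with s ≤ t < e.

J6

Schedule: | idle 0-1 | J2 1-2 | J7 2-4 | J4 4-7 | J5 7-10 | J7 10-14 | J6 14-19 | J3 19-26 | J1 26-34 |
Completion: J1=34  J2=2  J3=26  J4=7  J5=10  J6=19  J7=14
Turnaround (C−A): J1=21  J2=1  J3=21  J4=3  J5=3  J6=5  J7=12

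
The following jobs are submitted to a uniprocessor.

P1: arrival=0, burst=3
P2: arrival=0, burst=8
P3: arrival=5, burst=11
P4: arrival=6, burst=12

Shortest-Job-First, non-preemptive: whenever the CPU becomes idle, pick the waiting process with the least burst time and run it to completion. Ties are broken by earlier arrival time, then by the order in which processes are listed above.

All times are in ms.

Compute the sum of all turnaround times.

Schedule: | P1 0-3 | P2 3-11 | P3 11-22 | P4 22-34 |
Completion: P1=3  P2=11  P3=22  P4=34
Turnaround = completion − arrival: P1=3, P2=11, P3=17, P4=28
Total turnaround = 3 + 11 + 17 + 28 = 59

59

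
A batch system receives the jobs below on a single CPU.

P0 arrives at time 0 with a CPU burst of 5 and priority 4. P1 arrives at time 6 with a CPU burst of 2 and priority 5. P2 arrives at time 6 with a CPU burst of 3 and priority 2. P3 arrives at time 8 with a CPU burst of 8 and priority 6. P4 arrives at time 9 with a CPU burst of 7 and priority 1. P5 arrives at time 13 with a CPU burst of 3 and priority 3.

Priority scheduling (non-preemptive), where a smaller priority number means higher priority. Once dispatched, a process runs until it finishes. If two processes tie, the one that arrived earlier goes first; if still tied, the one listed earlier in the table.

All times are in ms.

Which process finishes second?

Schedule: | P0 0-5 | idle 5-6 | P2 6-9 | P4 9-16 | P5 16-19 | P1 19-21 | P3 21-29 |
Completion: P0=5  P1=21  P2=9  P3=29  P4=16  P5=19
Finish order: P0 → P2 → P4 → P5 → P1 → P3

P2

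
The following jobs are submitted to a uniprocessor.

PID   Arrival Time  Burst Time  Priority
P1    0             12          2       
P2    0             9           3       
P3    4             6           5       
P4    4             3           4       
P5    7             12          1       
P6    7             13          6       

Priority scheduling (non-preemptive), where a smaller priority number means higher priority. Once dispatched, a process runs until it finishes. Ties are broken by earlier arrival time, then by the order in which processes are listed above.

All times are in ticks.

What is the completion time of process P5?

Schedule: | P1 0-12 | P5 12-24 | P2 24-33 | P4 33-36 | P3 36-42 | P6 42-55 |
Completion: P1=12  P2=33  P3=42  P4=36  P5=24  P6=55
Turnaround (C−A): P1=12  P2=33  P3=38  P4=32  P5=17  P6=48

24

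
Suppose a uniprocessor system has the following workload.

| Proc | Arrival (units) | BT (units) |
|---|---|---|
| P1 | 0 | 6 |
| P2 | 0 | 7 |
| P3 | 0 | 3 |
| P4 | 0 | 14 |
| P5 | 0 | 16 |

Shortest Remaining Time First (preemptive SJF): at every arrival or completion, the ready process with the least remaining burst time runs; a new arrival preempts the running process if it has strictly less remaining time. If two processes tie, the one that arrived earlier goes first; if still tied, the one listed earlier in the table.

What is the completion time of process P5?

46

Timeline: | P3 0-3 | P1 3-9 | P2 9-16 | P4 16-30 | P5 30-46 |
Completion: P1=9  P2=16  P3=3  P4=30  P5=46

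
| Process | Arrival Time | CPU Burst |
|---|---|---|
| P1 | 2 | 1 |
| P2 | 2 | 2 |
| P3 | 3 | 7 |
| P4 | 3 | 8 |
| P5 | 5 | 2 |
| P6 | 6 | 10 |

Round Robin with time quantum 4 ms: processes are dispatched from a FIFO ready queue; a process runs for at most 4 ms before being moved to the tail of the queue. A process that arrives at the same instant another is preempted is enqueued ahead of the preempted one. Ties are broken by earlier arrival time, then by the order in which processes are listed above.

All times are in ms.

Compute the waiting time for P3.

12

Timeline: | idle 0-2 | P1 2-3 | P2 3-5 | P3 5-9 | P4 9-13 | P5 13-15 | P6 15-19 | P3 19-22 | P4 22-26 | P6 26-32 |
Completion: P1=3  P2=5  P3=22  P4=26  P5=15  P6=32
Waiting(P3) = turnaround − burst = 19 − 7 = 12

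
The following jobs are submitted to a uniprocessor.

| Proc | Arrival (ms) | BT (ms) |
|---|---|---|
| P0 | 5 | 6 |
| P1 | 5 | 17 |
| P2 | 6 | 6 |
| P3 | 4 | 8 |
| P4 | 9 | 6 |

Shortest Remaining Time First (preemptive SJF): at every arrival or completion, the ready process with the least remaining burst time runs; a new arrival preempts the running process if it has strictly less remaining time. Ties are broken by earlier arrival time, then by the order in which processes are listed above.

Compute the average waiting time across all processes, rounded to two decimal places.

Gantt: | idle 0-4 | P3 4-5 | P0 5-11 | P2 11-17 | P4 17-23 | P3 23-30 | P1 30-47 |
Completion: P0=11  P1=47  P2=17  P3=30  P4=23
Turnaround (C−A): P0=6  P1=42  P2=11  P3=26  P4=14
Waiting times: P0=0, P1=25, P2=5, P3=18, P4=8
Average waiting = (0+25+5+18+8) / 5 = 56/5 = 11.20

11.20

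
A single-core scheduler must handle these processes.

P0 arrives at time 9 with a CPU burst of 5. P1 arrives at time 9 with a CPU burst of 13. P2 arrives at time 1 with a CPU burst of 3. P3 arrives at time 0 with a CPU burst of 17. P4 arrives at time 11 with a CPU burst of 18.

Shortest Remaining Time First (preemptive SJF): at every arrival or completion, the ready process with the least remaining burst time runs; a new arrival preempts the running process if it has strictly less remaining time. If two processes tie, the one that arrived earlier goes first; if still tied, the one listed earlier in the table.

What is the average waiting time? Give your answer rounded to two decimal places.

Timeline: | P3 0-1 | P2 1-4 | P3 4-9 | P0 9-14 | P3 14-25 | P1 25-38 | P4 38-56 |
Completion: P0=14  P1=38  P2=4  P3=25  P4=56
Turnaround (C−A): P0=5  P1=29  P2=3  P3=25  P4=45
Waiting times: P0=0, P1=16, P2=0, P3=8, P4=27
Average waiting = (0+16+0+8+27) / 5 = 51/5 = 10.20

10.20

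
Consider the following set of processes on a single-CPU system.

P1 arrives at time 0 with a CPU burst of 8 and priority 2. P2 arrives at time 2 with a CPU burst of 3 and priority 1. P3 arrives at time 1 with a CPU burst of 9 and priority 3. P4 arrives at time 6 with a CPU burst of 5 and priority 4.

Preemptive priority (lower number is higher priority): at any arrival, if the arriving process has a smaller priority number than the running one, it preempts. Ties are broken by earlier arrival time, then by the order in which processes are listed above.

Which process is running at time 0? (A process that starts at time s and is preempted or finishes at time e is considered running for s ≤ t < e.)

P1

Timeline: | P1 0-2 | P2 2-5 | P1 5-11 | P3 11-20 | P4 20-25 |
Completion: P1=11  P2=5  P3=20  P4=25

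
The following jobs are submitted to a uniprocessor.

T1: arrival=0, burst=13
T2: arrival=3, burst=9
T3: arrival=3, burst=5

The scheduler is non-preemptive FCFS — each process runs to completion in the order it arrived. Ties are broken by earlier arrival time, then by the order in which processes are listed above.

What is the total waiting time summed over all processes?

Schedule: | T1 0-13 | T2 13-22 | T3 22-27 |
Completion: T1=13  T2=22  T3=27
Turnaround (C−A): T1=13  T2=19  T3=24
Waiting = turnaround − burst: T1=0, T2=10, T3=19
Total waiting = 0 + 10 + 19 = 29

29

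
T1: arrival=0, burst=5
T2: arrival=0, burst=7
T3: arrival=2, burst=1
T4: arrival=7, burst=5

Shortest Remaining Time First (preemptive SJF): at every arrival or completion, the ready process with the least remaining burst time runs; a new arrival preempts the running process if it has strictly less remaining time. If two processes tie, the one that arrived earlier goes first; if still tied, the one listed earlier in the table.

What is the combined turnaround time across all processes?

Timeline: | T1 0-2 | T3 2-3 | T1 3-6 | T2 6-7 | T4 7-12 | T2 12-18 |
Completion: T1=6  T2=18  T3=3  T4=12
Turnaround = completion − arrival: T1=6, T2=18, T3=1, T4=5
Total turnaround = 6 + 18 + 1 + 5 = 30

30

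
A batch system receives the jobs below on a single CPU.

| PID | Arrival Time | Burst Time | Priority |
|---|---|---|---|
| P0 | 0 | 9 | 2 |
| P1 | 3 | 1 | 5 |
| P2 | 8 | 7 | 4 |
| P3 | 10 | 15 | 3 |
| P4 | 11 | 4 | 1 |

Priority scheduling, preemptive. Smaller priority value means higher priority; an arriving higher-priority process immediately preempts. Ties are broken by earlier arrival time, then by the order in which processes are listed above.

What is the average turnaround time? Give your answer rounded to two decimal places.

18.40

Gantt: | P0 0-9 | P2 9-10 | P3 10-11 | P4 11-15 | P3 15-29 | P2 29-35 | P1 35-36 |
Completion: P0=9  P1=36  P2=35  P3=29  P4=15
Turnaround (C−A): P0=9  P1=33  P2=27  P3=19  P4=4
Turnaround times: P0=9, P1=33, P2=27, P3=19, P4=4
Average turnaround = (9+33+27+19+4) / 5 = 92/5 = 18.40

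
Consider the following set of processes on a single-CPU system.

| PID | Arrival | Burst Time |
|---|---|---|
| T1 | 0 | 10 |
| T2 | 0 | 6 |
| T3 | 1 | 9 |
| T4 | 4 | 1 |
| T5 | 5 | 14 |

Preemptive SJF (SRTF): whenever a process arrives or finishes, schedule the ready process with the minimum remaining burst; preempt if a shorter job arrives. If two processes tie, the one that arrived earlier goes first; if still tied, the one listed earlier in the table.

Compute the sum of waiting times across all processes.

Schedule: | T2 0-4 | T4 4-5 | T2 5-7 | T3 7-16 | T1 16-26 | T5 26-40 |
Completion: T1=26  T2=7  T3=16  T4=5  T5=40
Turnaround (C−A): T1=26  T2=7  T3=15  T4=1  T5=35
Waiting = turnaround − burst: T1=16, T2=1, T3=6, T4=0, T5=21
Total waiting = 16 + 1 + 6 + 0 + 21 = 44

44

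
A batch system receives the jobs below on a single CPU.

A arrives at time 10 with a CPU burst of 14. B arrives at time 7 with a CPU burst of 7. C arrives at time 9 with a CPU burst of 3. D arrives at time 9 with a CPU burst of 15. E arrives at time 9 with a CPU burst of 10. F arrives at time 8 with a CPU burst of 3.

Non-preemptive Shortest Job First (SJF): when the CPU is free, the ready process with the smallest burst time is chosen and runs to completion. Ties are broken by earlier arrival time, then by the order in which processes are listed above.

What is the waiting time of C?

Timeline: | idle 0-7 | B 7-14 | F 14-17 | C 17-20 | E 20-30 | A 30-44 | D 44-59 |
Completion: A=44  B=14  C=20  D=59  E=30  F=17
Turnaround (C−A): A=34  B=7  C=11  D=50  E=21  F=9
Waiting(C) = turnaround − burst = 11 − 3 = 8

8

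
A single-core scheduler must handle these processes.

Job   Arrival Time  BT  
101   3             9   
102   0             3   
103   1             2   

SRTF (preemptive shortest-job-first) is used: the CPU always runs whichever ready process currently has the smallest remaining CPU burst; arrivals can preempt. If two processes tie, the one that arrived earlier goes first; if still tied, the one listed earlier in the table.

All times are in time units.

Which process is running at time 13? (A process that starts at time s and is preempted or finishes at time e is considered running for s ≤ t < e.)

Timeline: | 102 0-3 | 103 3-5 | 101 5-14 |
Completion: 101=14  102=3  103=5
Turnaround (C−A): 101=11  102=3  103=4

101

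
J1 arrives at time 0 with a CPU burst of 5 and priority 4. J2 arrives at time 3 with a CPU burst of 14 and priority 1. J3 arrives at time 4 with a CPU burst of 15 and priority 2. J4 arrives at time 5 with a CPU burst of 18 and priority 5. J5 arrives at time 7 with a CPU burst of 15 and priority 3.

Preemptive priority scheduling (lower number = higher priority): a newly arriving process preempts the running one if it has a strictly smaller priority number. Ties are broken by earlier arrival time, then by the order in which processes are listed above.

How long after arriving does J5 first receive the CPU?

25

Gantt: | J1 0-3 | J2 3-17 | J3 17-32 | J5 32-47 | J1 47-49 | J4 49-67 |
Completion: J1=49  J2=17  J3=32  J4=67  J5=47
Turnaround (C−A): J1=49  J2=14  J3=28  J4=62  J5=40
Response(J5) = first start − arrival = 32 − 7 = 25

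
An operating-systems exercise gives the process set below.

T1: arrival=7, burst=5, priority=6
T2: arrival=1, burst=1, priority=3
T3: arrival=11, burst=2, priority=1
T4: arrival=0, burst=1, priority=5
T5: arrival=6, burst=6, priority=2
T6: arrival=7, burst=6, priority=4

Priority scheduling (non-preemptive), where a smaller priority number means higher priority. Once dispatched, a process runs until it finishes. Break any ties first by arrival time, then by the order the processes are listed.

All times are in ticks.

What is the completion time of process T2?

2

Schedule: | T4 0-1 | T2 1-2 | idle 2-6 | T5 6-12 | T3 12-14 | T6 14-20 | T1 20-25 |
Completion: T1=25  T2=2  T3=14  T4=1  T5=12  T6=20
Turnaround (C−A): T1=18  T2=1  T3=3  T4=1  T5=6  T6=13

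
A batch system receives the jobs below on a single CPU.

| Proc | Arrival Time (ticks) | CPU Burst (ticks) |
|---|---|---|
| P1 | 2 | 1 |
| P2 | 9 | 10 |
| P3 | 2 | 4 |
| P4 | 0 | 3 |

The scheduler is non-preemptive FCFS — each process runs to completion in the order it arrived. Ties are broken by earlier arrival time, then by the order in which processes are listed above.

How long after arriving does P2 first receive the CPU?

0

Schedule: | P4 0-3 | P1 3-4 | P3 4-8 | idle 8-9 | P2 9-19 |
Completion: P1=4  P2=19  P3=8  P4=3
Turnaround (C−A): P1=2  P2=10  P3=6  P4=3
Response(P2) = first start − arrival = 9 − 9 = 0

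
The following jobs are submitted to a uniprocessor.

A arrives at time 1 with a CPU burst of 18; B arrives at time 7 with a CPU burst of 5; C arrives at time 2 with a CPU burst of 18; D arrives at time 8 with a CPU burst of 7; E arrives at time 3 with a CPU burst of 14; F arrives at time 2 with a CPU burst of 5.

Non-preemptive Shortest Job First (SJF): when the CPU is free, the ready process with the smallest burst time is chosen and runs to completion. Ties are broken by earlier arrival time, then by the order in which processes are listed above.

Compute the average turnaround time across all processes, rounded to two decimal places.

Timeline: | idle 0-1 | A 1-19 | F 19-24 | B 24-29 | D 29-36 | E 36-50 | C 50-68 |
Completion: A=19  B=29  C=68  D=36  E=50  F=24
Turnaround (C−A): A=18  B=22  C=66  D=28  E=47  F=22
Turnaround times: A=18, B=22, C=66, D=28, E=47, F=22
Average turnaround = (18+22+66+28+47+22) / 6 = 203/6 = 33.83

33.83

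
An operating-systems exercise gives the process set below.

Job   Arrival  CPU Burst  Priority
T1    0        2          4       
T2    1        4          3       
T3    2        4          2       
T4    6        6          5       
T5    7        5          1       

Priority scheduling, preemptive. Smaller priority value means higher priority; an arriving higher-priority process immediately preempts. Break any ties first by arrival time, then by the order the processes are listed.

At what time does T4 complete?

Schedule: | T1 0-1 | T2 1-2 | T3 2-6 | T2 6-7 | T5 7-12 | T2 12-14 | T1 14-15 | T4 15-21 |
Completion: T1=15  T2=14  T3=6  T4=21  T5=12
Turnaround (C−A): T1=15  T2=13  T3=4  T4=15  T5=5

21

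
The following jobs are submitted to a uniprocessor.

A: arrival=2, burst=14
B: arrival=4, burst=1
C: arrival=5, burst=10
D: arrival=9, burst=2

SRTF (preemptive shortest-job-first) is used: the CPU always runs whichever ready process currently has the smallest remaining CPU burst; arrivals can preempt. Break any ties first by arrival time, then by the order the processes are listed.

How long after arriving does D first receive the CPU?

Gantt: | idle 0-2 | A 2-4 | B 4-5 | C 5-9 | D 9-11 | C 11-17 | A 17-29 |
Completion: A=29  B=5  C=17  D=11
Turnaround (C−A): A=27  B=1  C=12  D=2
Response(D) = first start − arrival = 9 − 9 = 0

0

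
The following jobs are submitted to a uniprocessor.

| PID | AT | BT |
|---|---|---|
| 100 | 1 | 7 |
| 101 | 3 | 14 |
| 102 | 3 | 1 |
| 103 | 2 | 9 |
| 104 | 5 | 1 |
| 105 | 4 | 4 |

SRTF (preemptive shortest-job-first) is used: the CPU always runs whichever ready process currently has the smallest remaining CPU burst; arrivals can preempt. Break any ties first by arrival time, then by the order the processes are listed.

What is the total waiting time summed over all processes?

39

Gantt: | idle 0-1 | 100 1-3 | 102 3-4 | 105 4-5 | 104 5-6 | 105 6-9 | 100 9-14 | 103 14-23 | 101 23-37 |
Completion: 100=14  101=37  102=4  103=23  104=6  105=9
Turnaround (C−A): 100=13  101=34  102=1  103=21  104=1  105=5
Waiting = turnaround − burst: 100=6, 101=20, 102=0, 103=12, 104=0, 105=1
Total waiting = 6 + 20 + 0 + 12 + 0 + 1 = 39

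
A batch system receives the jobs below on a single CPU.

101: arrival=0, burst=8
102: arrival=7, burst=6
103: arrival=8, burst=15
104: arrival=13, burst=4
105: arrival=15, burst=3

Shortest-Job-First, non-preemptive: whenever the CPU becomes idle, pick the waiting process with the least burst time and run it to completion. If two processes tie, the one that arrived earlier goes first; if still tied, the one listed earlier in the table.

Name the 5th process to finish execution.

Schedule: | 101 0-8 | 102 8-14 | 104 14-18 | 105 18-21 | 103 21-36 |
Completion: 101=8  102=14  103=36  104=18  105=21
Turnaround (C−A): 101=8  102=7  103=28  104=5  105=6
Finish order: 101 → 102 → 104 → 105 → 103

103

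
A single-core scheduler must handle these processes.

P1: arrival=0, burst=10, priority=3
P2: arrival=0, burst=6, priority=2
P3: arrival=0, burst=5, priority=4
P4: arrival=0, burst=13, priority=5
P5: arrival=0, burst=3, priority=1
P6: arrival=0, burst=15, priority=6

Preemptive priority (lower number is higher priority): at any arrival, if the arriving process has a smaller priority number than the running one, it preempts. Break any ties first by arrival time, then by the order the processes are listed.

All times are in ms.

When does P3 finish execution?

Schedule: | P5 0-3 | P2 3-9 | P1 9-19 | P3 19-24 | P4 24-37 | P6 37-52 |
Completion: P1=19  P2=9  P3=24  P4=37  P5=3  P6=52

24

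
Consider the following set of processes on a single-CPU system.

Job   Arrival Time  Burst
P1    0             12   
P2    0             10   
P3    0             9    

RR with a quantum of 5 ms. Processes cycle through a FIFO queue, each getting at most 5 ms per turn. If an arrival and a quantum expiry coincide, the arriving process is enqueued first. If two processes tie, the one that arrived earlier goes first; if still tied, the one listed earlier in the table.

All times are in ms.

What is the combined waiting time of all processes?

Gantt: | P1 0-5 | P2 5-10 | P3 10-15 | P1 15-20 | P2 20-25 | P3 25-29 | P1 29-31 |
Completion: P1=31  P2=25  P3=29
Waiting = turnaround − burst: P1=19, P2=15, P3=20
Total waiting = 19 + 15 + 20 = 54

54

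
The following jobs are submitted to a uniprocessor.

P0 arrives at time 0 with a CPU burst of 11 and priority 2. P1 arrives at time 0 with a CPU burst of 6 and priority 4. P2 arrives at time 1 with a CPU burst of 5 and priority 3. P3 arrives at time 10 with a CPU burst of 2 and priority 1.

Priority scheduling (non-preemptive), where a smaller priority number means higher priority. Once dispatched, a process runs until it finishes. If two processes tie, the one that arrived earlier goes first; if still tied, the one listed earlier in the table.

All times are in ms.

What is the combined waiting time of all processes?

31

Timeline: | P0 0-11 | P3 11-13 | P2 13-18 | P1 18-24 |
Completion: P0=11  P1=24  P2=18  P3=13
Turnaround (C−A): P0=11  P1=24  P2=17  P3=3
Waiting = turnaround − burst: P0=0, P1=18, P2=12, P3=1
Total waiting = 0 + 18 + 12 + 1 = 31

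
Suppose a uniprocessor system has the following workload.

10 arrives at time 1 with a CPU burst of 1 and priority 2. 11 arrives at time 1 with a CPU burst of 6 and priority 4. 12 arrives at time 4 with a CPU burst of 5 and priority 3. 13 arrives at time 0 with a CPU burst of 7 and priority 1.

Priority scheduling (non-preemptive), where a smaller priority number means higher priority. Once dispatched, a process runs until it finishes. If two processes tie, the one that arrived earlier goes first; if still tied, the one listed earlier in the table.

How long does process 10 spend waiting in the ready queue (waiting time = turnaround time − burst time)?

6

Gantt: | 13 0-7 | 10 7-8 | 12 8-13 | 11 13-19 |
Completion: 10=8  11=19  12=13  13=7
Turnaround (C−A): 10=7  11=18  12=9  13=7
Waiting(10) = turnaround − burst = 7 − 1 = 6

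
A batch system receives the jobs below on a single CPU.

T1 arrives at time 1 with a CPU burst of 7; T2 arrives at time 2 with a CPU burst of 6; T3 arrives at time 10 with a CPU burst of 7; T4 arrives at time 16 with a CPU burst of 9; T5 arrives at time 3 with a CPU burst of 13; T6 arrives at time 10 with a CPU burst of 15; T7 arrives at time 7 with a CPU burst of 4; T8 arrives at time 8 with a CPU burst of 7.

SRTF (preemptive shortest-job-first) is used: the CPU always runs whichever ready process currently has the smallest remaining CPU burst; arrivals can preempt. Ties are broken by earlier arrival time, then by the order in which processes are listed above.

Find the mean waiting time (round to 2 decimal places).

Schedule: | idle 0-1 | T1 1-8 | T7 8-12 | T2 12-18 | T8 18-25 | T3 25-32 | T4 32-41 | T5 41-54 | T6 54-69 |
Completion: T1=8  T2=18  T3=32  T4=41  T5=54  T6=69  T7=12  T8=25
Turnaround (C−A): T1=7  T2=16  T3=22  T4=25  T5=51  T6=59  T7=5  T8=17
Waiting times: T1=0, T2=10, T3=15, T4=16, T5=38, T6=44, T7=1, T8=10
Average waiting = (0+10+15+16+38+44+1+10) / 8 = 134/8 = 16.75

16.75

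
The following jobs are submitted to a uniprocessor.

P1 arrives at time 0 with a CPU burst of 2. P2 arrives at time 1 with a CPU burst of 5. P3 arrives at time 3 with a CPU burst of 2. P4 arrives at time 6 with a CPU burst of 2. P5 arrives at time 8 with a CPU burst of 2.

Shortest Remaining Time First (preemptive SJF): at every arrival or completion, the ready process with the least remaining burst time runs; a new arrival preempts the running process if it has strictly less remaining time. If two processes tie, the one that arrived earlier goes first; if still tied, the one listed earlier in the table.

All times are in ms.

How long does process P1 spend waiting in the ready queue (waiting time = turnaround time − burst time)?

0

Gantt: | P1 0-2 | P2 2-3 | P3 3-5 | P2 5-6 | P4 6-8 | P5 8-10 | P2 10-13 |
Completion: P1=2  P2=13  P3=5  P4=8  P5=10
Waiting(P1) = turnaround − burst = 2 − 2 = 0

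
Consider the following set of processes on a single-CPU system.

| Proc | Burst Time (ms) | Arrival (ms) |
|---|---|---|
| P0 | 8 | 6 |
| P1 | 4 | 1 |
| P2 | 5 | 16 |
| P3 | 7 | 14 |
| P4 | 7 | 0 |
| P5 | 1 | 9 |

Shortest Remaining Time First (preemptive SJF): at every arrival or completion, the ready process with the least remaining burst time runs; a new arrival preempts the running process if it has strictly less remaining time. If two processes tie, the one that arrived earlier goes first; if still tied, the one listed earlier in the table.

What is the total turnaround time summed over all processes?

58

Gantt: | P4 0-1 | P1 1-5 | P4 5-9 | P5 9-10 | P4 10-12 | P0 12-20 | P2 20-25 | P3 25-32 |
Completion: P0=20  P1=5  P2=25  P3=32  P4=12  P5=10
Turnaround = completion − arrival: P0=14, P1=4, P2=9, P3=18, P4=12, P5=1
Total turnaround = 14 + 4 + 9 + 18 + 12 + 1 = 58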